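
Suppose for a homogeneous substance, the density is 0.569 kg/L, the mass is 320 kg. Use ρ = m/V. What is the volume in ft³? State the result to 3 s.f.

19.9 ft³

Rearranging ρ = m/V for V: V = m/ρ.
ρ = 0.569 kg/L = 569.0 kg/m³; m = 320 kg.
V = 0.5624 m³
0.5624 m³ × (1 ft³ / 0.02832 m³) = 19.86 ft³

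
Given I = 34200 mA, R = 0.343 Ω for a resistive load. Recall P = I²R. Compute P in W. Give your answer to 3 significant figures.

401 W

P is given directly by: P = I²R.
I = 34200 mA = 34.20 A; R = 0.343 Ω.
P = 401.2 W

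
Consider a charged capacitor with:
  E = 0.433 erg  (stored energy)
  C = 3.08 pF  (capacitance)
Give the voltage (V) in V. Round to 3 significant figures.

168 V

Rearranging: V = √(2E/C).
E = 0.433 erg = 4.330×10^-8 J; C = 3.08 pF = 3.080×10^-12 F.
V = 167.7 V  (the unit combination reduces to kg·m²/(A·s³) = V)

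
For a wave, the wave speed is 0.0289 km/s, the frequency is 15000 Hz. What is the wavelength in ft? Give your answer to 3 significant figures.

0.00632 ft

Rearranging: λ = v/f.
v = 0.0289 km/s = 28.90 m/s; f = 15000 Hz.
λ = 0.001927 m
0.001927 m × (1 ft / 0.3048 m) = 0.006321 ft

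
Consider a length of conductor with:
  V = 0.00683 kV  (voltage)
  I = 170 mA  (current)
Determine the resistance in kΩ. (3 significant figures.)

Solving V = I·R for R: R = V/I.
V = 0.00683 kV = 6.830 V; I = 170 mA = 0.1700 A.
R = 40.18 Ω
40.18 Ω × (1 kΩ / 1000 Ω) = 0.04018 kΩ

0.0402 kΩ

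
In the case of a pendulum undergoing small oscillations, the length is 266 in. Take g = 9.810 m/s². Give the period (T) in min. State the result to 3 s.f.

Directly: T = 2π√(L/g).
L = 266 in = 6.756 m; g = 9.810 m/s².
T = 5.214 s
5.214 s × (1 min / 60.00 s) = 0.08691 min

0.0869 min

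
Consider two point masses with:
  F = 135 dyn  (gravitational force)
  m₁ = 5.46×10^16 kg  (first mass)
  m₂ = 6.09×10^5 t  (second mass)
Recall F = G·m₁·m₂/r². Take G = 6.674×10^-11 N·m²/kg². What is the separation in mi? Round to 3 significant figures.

7.97×10^5 mi

Rearranging: r = √(G·m₁m₂/F).
F = 135 dyn = 0.001350 N; m₁ = 5.46×10^16 kg; m₂ = 6.09×10^5 t = 6.090×10^8 kg; G = 6.674×10^-11 N·m²/kg².
r = 1.282×10^9 m
1.282×10^9 m × (1 mi / 1609 m) = 7.967×10^5 mi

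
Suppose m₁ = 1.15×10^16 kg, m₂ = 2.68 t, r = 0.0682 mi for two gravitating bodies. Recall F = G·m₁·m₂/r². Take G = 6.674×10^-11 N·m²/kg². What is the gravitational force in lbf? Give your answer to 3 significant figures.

F is given directly by: F = Gm₁m₂/r².
m₁ = 1.15×10^16 kg; m₂ = 2.68 t = 2680 kg; r = 0.0682 mi = 109.8 m; G = 6.674×10^-11 N·m²/kg².
F = 1.707×10^5 N
1.707×10^5 N × (1 lbf / 4.448 N) = 38385 lbf

38400 lbf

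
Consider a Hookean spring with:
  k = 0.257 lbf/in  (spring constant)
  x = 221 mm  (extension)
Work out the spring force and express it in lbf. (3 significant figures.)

2.24 lbf

From Hooke's law: F = kx.
k = 0.257 lbf/in = 45.01 N/m; x = 221 mm = 0.2210 m.
F = 9.947 N  (the unit combination reduces to kg·m/s² = N)
9.947 N × (1 lbf / 4.448 N) = 2.236 lbf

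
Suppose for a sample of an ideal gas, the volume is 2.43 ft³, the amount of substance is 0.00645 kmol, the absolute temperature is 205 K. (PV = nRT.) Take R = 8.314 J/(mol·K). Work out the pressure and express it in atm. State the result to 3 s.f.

1.58 atm

From the ideal-gas law: P = nRT/V.
V = 2.43 ft³ = 0.06881 m³; n = 0.00645 kmol = 6.450 mol; T = 205 K; R = 8.314 J/(mol·K).
P = 1.598×10^5 Pa
1.598×10^5 Pa × (1 atm / 1.013×10^5 Pa) = 1.577 atm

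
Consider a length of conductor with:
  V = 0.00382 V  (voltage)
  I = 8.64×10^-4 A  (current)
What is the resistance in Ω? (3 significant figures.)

4.42 Ω

From Ohm's law: R = V/I.
V = 0.00382 V; I = 8.64×10^-4 A.
R = 4.421 Ω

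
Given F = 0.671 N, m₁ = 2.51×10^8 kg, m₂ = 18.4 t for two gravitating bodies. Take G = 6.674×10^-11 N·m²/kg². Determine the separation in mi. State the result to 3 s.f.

0.0133 mi

From Newton's law of gravitation: r = √(G·m₁m₂/F).
F = 0.671 N; m₁ = 2.51×10^8 kg; m₂ = 18.4 t = 18400 kg; G = 6.674×10^-11 N·m²/kg².
r = 21.43 m
21.43 m × (1 mi / 1609 m) = 0.01332 mi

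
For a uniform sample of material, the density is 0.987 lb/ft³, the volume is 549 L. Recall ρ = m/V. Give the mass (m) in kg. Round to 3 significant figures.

Solving ρ = m/V for m: m = ρV.
ρ = 0.987 lb/ft³ = 15.81 kg/m³; V = 549 L = 0.5490 m³.
m = 8.680 kg

8.68 kg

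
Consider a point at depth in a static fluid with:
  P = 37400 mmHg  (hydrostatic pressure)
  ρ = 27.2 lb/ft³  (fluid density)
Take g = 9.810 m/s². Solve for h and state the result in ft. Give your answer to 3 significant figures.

3830 ft

Rearranging: h = P/(ρ·g).
P = 37400 mmHg = 4.986×10^6 Pa; ρ = 27.2 lb/ft³ = 435.7 kg/m³; g = 9.810 m/s².
h = 1167 m
1167 m × (1 ft / 0.3048 m) = 3827 ft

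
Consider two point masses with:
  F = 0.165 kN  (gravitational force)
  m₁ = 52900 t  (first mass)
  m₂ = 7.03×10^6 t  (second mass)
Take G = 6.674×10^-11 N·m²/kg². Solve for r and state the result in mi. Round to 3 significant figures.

Solving F = G·m₁·m₂/r² for r: r = √(G·m₁m₂/F).
F = 0.165 kN = 165.0 N; m₁ = 52900 t = 5.290×10^7 kg; m₂ = 7.03×10^6 t = 7.030×10^9 kg; G = 6.674×10^-11 N·m²/kg².
r = 387.8 m
387.8 m × (1 mi / 1609 m) = 0.2410 mi

0.241 mi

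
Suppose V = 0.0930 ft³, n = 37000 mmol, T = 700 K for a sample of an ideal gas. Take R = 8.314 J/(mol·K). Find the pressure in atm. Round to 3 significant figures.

807 atm

From the ideal-gas law: P = nRT/V.
V = 0.0930 ft³ = 0.002633 m³; n = 37000 mmol = 37.00 mol; T = 700 K; R = 8.314 J/(mol·K).
P = 8.177×10^7 Pa
8.177×10^7 Pa × (1 atm / 1.013×10^5 Pa) = 807.0 atm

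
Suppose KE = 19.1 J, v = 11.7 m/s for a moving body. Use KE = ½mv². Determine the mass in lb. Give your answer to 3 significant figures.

Rearranging KE = ½mv² for m: m = 2·KE/v².
KE = 19.1 J; v = 11.7 m/s.
m = 0.2791 kg
0.2791 kg × (1 lb / 0.4536 kg) = 0.6152 lb

0.615 lb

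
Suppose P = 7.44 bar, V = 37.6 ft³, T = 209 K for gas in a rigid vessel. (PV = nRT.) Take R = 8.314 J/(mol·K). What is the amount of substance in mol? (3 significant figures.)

456 mol

Rearranging: n = PV/(RT).
P = 7.44 bar = 7.440×10^5 Pa; V = 37.6 ft³ = 1.065 m³; T = 209 K; R = 8.314 J/(mol·K).
n = 455.9 mol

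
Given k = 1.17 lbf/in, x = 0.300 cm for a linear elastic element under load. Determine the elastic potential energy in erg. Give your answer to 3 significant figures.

Directly: U = ½kx².
k = 1.17 lbf/in = 204.9 N/m; x = 0.300 cm = 0.003000 m.
U = 9.220×10^-4 J  (the unit combination reduces to kg·m²/s² = J)
9.220×10^-4 J × (1 erg / 1.000×10^-7 J) = 9220 erg

9220 erg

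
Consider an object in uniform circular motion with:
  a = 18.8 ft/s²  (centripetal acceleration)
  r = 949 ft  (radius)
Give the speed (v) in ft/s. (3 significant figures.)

134 ft/s

Solving a = v²/r for v: v = √(a·r).
a = 18.8 ft/s² = 5.730 m/s²; r = 949 ft = 289.3 m.
v = 40.71 m/s
40.71 m/s × (1 ft/s / 0.3048 m/s) = 133.6 ft/s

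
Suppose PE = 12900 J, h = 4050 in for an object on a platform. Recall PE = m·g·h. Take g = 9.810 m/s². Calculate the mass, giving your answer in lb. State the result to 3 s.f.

Rearranging: m = PE/(g·h).
PE = 12900 J; h = 4050 in = 102.9 m; g = 9.810 m/s².
m = 12.78 kg
12.78 kg × (1 lb / 0.4536 kg) = 28.18 lb

28.2 lb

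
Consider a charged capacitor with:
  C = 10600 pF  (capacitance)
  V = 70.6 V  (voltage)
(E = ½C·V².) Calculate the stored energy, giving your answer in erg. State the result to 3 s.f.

264 erg

E is given directly by: E = ½CV².
C = 10600 pF = 1.060×10^-8 F; V = 70.6 V.
E = 2.642×10^-5 J
2.642×10^-5 J × (1 erg / 1.000×10^-7 J) = 264.2 erg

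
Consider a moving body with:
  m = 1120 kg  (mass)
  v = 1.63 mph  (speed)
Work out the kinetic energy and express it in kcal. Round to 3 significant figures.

KE is given directly by: KE = ½mv².
m = 1120 kg; v = 1.63 mph = 0.7287 m/s.
KE = 297.3 J
297.3 J × (1 kcal / 4184 J) = 0.07107 kcal

0.0711 kcal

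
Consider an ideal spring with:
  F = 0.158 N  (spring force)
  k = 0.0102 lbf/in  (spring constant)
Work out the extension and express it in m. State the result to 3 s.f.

0.0885 m

Rearranging: x = F/k.
F = 0.158 N; k = 0.0102 lbf/in = 1.786 N/m.
x = 0.08845 m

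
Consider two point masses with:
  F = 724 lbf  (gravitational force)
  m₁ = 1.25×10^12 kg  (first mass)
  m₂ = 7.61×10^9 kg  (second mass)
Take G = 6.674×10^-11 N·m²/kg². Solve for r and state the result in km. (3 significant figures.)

Solving F = G·m₁·m₂/r² for r: r = √(G·m₁m₂/F).
F = 724 lbf = 3221 N; m₁ = 1.25×10^12 kg; m₂ = 7.61×10^9 kg; G = 6.674×10^-11 N·m²/kg².
r = 14040 m
14040 m × (1 km / 1000 m) = 14.04 km

14.0 km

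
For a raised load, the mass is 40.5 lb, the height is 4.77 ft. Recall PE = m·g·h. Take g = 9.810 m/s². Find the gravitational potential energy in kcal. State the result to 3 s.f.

0.0626 kcal

PE is given directly by: PE = mgh.
m = 40.5 lb = 18.37 kg; h = 4.77 ft = 1.454 m; g = 9.810 m/s².
PE = 262.0 J
262.0 J × (1 kcal / 4184 J) = 0.06262 kcal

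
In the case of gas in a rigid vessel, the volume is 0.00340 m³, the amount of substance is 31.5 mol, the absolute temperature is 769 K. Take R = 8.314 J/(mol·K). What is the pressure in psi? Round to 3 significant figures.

8590 psi

Directly: P = nRT/V.
V = 0.00340 m³; n = 31.5 mol; T = 769 K; R = 8.314 J/(mol·K).
P = 5.923×10^7 Pa
5.923×10^7 Pa × (1 psi / 6895 Pa) = 8591 psi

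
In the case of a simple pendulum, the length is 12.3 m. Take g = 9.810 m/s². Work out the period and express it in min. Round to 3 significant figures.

0.117 min

T is given directly by: T = 2π√(L/g).
L = 12.3 m; g = 9.810 m/s².
T = 7.036 s
7.036 s × (1 min / 60.00 s) = 0.1173 min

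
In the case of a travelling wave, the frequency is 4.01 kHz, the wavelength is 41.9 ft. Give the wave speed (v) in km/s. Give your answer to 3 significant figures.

51.2 km/s

v is given directly by: v = fλ.
f = 4.01 kHz = 4010 Hz; λ = 41.9 ft = 12.77 m.
v = 51212 m/s
51212 m/s × (1 km/s / 1000 m/s) = 51.21 km/s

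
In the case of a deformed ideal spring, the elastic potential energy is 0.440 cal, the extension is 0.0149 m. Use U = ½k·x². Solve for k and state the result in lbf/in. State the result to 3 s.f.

Rearranging U = ½k·x² for k: k = 2U/x².
U = 0.440 cal = 1.841 J; x = 0.0149 m.
k = 16584 N/m
16584 N/m × (1 lbf/in / 175.1 N/m) = 94.70 lbf/in

94.7 lbf/in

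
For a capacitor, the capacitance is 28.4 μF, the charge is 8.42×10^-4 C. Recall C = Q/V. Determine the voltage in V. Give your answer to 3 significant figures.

Rearranging: V = Q/C.
C = 28.4 μF = 2.840×10^-5 F; Q = 8.42×10^-4 C.
V = 29.65 V  (the unit combination reduces to kg·m²/(A·s³) = V)

29.6 V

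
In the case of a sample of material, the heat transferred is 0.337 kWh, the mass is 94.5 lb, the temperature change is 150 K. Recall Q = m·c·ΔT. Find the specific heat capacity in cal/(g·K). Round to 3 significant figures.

0.0451 cal/(g·K)

Rearranging: c = Q/(m·ΔT).
Q = 0.337 kWh = 1.213×10^6 J; m = 94.5 lb = 42.86 kg; ΔT = 150 K.
c = 188.7 J/(kg·K)
188.7 J/(kg·K) × (1 cal/(g·K) / 4184 J/(kg·K)) = 0.04510 cal/(g·K)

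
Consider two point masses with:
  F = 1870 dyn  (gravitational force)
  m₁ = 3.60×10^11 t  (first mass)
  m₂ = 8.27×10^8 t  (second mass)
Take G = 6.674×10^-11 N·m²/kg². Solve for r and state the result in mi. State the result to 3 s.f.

6.41×10^5 mi

From Newton's law of gravitation: r = √(G·m₁m₂/F).
F = 1870 dyn = 0.01870 N; m₁ = 3.60×10^11 t = 3.600×10^14 kg; m₂ = 8.27×10^8 t = 8.270×10^11 kg; G = 6.674×10^-11 N·m²/kg².
r = 1.031×10^9 m
1.031×10^9 m × (1 mi / 1609 m) = 6.405×10^5 mi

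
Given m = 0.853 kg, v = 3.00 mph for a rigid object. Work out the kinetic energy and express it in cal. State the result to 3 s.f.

0.183 cal

KE is given directly by: KE = ½mv².
m = 0.853 kg; v = 3.00 mph = 1.341 m/s.
KE = 0.7671 J
0.7671 J × (1 cal / 4.184 J) = 0.1833 cal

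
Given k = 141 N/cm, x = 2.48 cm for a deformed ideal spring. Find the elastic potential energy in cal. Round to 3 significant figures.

Directly: U = ½kx².
k = 141 N/cm = 14100 N/m; x = 2.48 cm = 0.02480 m.
U = 4.336 J  (the unit combination reduces to kg·m²/s² = J)
4.336 J × (1 cal / 4.184 J) = 1.036 cal

1.04 cal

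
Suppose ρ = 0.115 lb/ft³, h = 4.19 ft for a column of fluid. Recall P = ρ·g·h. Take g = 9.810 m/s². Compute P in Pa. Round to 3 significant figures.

23.1 Pa

P is given directly by: P = ρgh.
ρ = 0.115 lb/ft³ = 1.842 kg/m³; h = 4.19 ft = 1.277 m; g = 9.810 m/s².
P = 23.08 Pa  (the unit combination reduces to kg/(m·s²) = Pa)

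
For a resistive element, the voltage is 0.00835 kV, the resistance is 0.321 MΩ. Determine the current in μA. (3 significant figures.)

From Ohm's law: I = V/R.
V = 0.00835 kV = 8.350 V; R = 0.321 MΩ = 3.210×10^5 Ω.
I = 2.601×10^-5 A
2.601×10^-5 A × (1 μA / 1.000×10^-6 A) = 26.01 μA

26.0 μA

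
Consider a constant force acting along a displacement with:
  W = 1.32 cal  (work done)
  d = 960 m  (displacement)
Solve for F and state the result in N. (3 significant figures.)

0.00575 N

Rearranging: F = W/d.
W = 1.32 cal = 5.523 J; d = 960 m.
F = 0.005753 N  (the unit combination reduces to kg·m/s² = N)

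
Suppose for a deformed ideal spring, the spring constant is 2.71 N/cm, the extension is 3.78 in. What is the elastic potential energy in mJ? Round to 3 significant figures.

U is given directly by: U = ½kx².
k = 2.71 N/cm = 271.0 N/m; x = 3.78 in = 0.09601 m.
U = 1.249 J  (the unit combination reduces to kg·m²/s² = J)
1.249 J × (1 mJ / 0.001000 J) = 1249 mJ

1250 mJ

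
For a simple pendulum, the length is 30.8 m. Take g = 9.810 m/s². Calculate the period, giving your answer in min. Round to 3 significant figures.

T is given directly by: T = 2π√(L/g).
L = 30.8 m; g = 9.810 m/s².
T = 11.13 s
11.13 s × (1 min / 60.00 s) = 0.1856 min

0.186 min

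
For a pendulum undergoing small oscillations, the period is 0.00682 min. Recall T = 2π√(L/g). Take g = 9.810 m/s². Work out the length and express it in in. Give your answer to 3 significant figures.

1.64 in

Rearranging T = 2π√(L/g) for L: L = g·(T/2π)².
T = 0.00682 min = 0.4092 s; g = 9.810 m/s².
L = 0.04161 m
0.04161 m × (1 in / 0.02540 m) = 1.638 in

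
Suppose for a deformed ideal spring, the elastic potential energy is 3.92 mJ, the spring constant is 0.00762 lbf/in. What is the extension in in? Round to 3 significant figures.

3.02 in

Solving U = ½k·x² for x: x = √(2U/k).
U = 3.92 mJ = 0.003920 J; k = 0.00762 lbf/in = 1.334 N/m.
x = 0.07665 m
0.07665 m × (1 in / 0.02540 m) = 3.018 in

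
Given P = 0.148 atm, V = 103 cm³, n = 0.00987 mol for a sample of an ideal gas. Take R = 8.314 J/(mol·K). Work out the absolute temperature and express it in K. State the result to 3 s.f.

From the ideal-gas law: T = PV/(nR).
P = 0.148 atm = 14996 Pa; V = 103 cm³ = 1.030×10^-4 m³; n = 0.00987 mol; R = 8.314 J/(mol·K).
T = 18.82 K

18.8 K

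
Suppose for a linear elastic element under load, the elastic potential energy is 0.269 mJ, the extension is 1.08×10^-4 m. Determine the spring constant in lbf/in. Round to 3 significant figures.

263 lbf/in

Solving U = ½k·x² for k: k = 2U/x².
U = 0.269 mJ = 2.690×10^-4 J; x = 1.08×10^-4 m.
k = 46125 N/m
46125 N/m × (1 lbf/in / 175.1 N/m) = 263.4 lbf/in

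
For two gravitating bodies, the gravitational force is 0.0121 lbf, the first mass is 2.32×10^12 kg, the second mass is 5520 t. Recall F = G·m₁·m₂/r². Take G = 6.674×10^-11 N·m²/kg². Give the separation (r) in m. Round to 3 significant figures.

Rearranging: r = √(G·m₁m₂/F).
F = 0.0121 lbf = 0.05382 N; m₁ = 2.32×10^12 kg; m₂ = 5520 t = 5.520×10^6 kg; G = 6.674×10^-11 N·m²/kg².
r = 1.260×10^5 m

1.26×10^5 m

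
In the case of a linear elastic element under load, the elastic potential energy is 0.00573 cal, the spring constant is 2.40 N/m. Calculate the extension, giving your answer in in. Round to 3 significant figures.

5.56 in

Rearranging: x = √(2U/k).
U = 0.00573 cal = 0.02397 J; k = 2.40 N/m.
x = 0.1413 m
0.1413 m × (1 in / 0.02540 m) = 5.565 in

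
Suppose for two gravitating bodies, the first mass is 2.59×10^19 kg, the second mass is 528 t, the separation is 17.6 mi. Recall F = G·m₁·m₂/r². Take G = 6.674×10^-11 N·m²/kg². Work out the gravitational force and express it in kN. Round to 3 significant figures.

Directly: F = Gm₁m₂/r².
m₁ = 2.59×10^19 kg; m₂ = 528 t = 5.280×10^5 kg; r = 17.6 mi = 28324 m; G = 6.674×10^-11 N·m²/kg².
F = 1.138×10^6 N
1.138×10^6 N × (1 kN / 1000 N) = 1138 kN

1140 kN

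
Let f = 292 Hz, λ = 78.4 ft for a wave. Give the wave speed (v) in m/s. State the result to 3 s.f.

v is given directly by: v = fλ.
f = 292 Hz; λ = 78.4 ft = 23.90 m.
v = 6978 m/s

6980 m/s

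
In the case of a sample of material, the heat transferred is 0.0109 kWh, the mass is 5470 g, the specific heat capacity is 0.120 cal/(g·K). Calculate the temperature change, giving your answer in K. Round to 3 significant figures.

14.3 K

Solving Q = m·c·ΔT for ΔT: ΔT = Q/(m·c).
Q = 0.0109 kWh = 39240 J; m = 5470 g = 5.470 kg; c = 0.120 cal/(g·K) = 502.1 J/(kg·K).
ΔT = 14.29 K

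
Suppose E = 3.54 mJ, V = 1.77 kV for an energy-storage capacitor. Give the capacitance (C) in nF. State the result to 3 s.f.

Rearranging E = ½C·V² for C: C = 2E/V².
E = 3.54 mJ = 0.003540 J; V = 1.77 kV = 1770 V.
C = 2.260×10^-9 F
2.260×10^-9 F × (1 nF / 1.000×10^-9 F) = 2.260 nF

2.26 nF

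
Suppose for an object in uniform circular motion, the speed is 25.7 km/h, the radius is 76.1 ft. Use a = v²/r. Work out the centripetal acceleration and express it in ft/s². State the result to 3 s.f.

7.21 ft/s²

Directly: a = v²/r.
v = 25.7 km/h = 7.139 m/s; r = 76.1 ft = 23.20 m.
a = 2.197 m/s²
2.197 m/s² × (1 ft/s² / 0.3048 m/s²) = 7.209 ft/s²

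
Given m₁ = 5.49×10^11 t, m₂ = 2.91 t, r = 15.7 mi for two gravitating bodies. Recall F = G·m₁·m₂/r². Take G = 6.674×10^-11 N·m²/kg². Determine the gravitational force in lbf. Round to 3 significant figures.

0.0375 lbf

From Newton's law of gravitation: F = Gm₁m₂/r².
m₁ = 5.49×10^11 t = 5.490×10^14 kg; m₂ = 2.91 t = 2910 kg; r = 15.7 mi = 25267 m; G = 6.674×10^-11 N·m²/kg².
F = 0.1670 N
0.1670 N × (1 lbf / 4.448 N) = 0.03755 lbf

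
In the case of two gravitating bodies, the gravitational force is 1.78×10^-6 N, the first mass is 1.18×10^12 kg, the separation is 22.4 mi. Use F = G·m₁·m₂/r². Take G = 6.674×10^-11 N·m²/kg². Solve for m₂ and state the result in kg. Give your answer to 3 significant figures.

Rearranging: m₂ = F·r²/(G·m₁).
F = 1.78×10^-6 N; m₁ = 1.18×10^12 kg; r = 22.4 mi = 36049 m; G = 6.674×10^-11 N·m²/kg².
m₂ = 29.37 kg

29.4 kg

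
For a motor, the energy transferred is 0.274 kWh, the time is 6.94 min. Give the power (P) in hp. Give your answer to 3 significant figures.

3.18 hp

P is given directly by: P = W/t.
W = 0.274 kWh = 9.864×10^5 J; t = 6.94 min = 416.4 s.
P = 2369 W
2369 W × (1 hp / 745.7 W) = 3.177 hp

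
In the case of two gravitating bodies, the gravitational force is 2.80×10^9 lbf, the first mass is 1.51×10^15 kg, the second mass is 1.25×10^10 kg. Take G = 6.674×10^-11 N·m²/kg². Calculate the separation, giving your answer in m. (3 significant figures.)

318 m

From Newton's law of gravitation: r = √(G·m₁m₂/F).
F = 2.80×10^9 lbf = 1.246×10^10 N; m₁ = 1.51×10^15 kg; m₂ = 1.25×10^10 kg; G = 6.674×10^-11 N·m²/kg².
r = 318.0 m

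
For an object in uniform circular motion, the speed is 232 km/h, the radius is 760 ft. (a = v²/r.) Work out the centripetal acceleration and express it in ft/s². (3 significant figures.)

58.8 ft/s²

a is given directly by: a = v²/r.
v = 232 km/h = 64.44 m/s; r = 760 ft = 231.6 m.
a = 17.93 m/s²
17.93 m/s² × (1 ft/s² / 0.3048 m/s²) = 58.82 ft/s²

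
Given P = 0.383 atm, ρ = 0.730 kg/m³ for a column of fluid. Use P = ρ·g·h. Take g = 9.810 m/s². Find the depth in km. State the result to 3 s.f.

5.42 km

Rearranging: h = P/(ρ·g).
P = 0.383 atm = 38807 Pa; ρ = 0.730 kg/m³; g = 9.810 m/s².
h = 5419 m
5419 m × (1 km / 1000 m) = 5.419 km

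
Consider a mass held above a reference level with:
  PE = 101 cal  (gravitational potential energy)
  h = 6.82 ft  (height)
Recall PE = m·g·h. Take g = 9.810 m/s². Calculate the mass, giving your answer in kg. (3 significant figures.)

20.7 kg

Rearranging: m = PE/(g·h).
PE = 101 cal = 422.6 J; h = 6.82 ft = 2.079 m; g = 9.810 m/s².
m = 20.72 kg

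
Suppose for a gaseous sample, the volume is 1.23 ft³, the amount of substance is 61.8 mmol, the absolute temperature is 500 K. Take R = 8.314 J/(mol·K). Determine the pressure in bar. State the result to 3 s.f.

Directly: P = nRT/V.
V = 1.23 ft³ = 0.03483 m³; n = 61.8 mmol = 0.06180 mol; T = 500 K; R = 8.314 J/(mol·K).
P = 7376 Pa
7376 Pa × (1 bar / 1.000×10^5 Pa) = 0.07376 bar

0.0738 bar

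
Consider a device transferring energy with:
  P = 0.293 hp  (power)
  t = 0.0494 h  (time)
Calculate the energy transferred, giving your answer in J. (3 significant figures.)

Rearranging: W = P·t.
P = 0.293 hp = 218.5 W; t = 0.0494 h = 177.8 s.
W = 38856 J

38900 J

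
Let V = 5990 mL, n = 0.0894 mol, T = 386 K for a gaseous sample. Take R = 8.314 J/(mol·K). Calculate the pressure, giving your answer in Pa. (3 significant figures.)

47900 Pa

Directly: P = nRT/V.
V = 5990 mL = 0.005990 m³; n = 0.0894 mol; T = 386 K; R = 8.314 J/(mol·K).
P = 47897 Pa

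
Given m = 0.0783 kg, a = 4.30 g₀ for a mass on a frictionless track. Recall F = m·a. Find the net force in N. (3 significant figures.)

F is given directly by: F = m·a.
m = 0.0783 kg; a = 4.30 g₀ = 42.17 m/s².
F = 3.302 N

3.30 N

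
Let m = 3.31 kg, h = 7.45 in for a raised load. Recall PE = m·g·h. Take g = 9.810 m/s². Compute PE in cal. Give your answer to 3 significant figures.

1.47 cal

Directly: PE = mgh.
m = 3.31 kg; h = 7.45 in = 0.1892 m; g = 9.810 m/s².
PE = 6.145 J
6.145 J × (1 cal / 4.184 J) = 1.469 cal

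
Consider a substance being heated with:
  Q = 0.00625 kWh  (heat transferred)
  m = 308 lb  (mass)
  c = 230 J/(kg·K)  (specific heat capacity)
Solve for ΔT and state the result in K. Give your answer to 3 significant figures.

Rearranging: ΔT = Q/(m·c).
Q = 0.00625 kWh = 22500 J; m = 308 lb = 139.7 kg; c = 230 J/(kg·K).
ΔT = 0.7002 K

0.700 K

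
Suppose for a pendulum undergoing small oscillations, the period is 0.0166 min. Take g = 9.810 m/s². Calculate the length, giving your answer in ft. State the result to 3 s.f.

0.809 ft

Solving T = 2π√(L/g) for L: L = g·(T/2π)².
T = 0.0166 min = 0.9960 s; g = 9.810 m/s².
L = 0.2465 m
0.2465 m × (1 ft / 0.3048 m) = 0.8087 ft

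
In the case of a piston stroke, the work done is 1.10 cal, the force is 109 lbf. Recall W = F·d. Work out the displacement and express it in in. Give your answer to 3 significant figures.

0.374 in

Solving W = F·d for d: d = W/F.
W = 1.10 cal = 4.602 J; F = 109 lbf = 484.9 N.
d = 0.009492 m
0.009492 m × (1 in / 0.02540 m) = 0.3737 in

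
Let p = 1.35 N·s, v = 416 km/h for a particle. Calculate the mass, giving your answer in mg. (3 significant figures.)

Rearranging p = m·v for m: m = p/v.
p = 1.35 N·s = 1.350 kg·m/s; v = 416 km/h = 115.6 m/s.
m = 0.01168 kg
0.01168 kg × (1 mg / 1.000×10^-6 kg) = 11683 mg

11700 mg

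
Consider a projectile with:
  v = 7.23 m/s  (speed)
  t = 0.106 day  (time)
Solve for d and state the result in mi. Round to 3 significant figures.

Rearranging v = d/t for d: d = v·t.
v = 7.23 m/s; t = 0.106 day = 9158 s.
d = 66215 m
66215 m × (1 mi / 1609 m) = 41.14 mi

41.1 mi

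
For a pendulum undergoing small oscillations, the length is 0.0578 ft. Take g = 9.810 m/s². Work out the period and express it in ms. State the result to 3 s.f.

Directly: T = 2π√(L/g).
L = 0.0578 ft = 0.01762 m; g = 9.810 m/s².
T = 0.2663 s
0.2663 s × (1 ms / 0.001000 s) = 266.3 ms

266 ms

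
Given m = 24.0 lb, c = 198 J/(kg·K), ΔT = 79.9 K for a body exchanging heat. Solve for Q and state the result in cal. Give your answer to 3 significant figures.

41200 cal

Q is given directly by: Q = mcΔT.
m = 24.0 lb = 10.89 kg; c = 198 J/(kg·K); ΔT = 79.9 K.
Q = 1.722×10^5 J
1.722×10^5 J × (1 cal / 4.184 J) = 41162 cal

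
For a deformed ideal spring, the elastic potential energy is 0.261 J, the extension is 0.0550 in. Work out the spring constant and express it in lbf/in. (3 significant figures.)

1530 lbf/in

Rearranging: k = 2U/x².
U = 0.261 J; x = 0.0550 in = 0.001397 m.
k = 2.675×10^5 N/m
2.675×10^5 N/m × (1 lbf/in / 175.1 N/m) = 1527 lbf/in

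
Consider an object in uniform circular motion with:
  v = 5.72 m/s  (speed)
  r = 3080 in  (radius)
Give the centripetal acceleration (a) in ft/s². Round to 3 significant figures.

Directly: a = v²/r.
v = 5.72 m/s; r = 3080 in = 78.23 m.
a = 0.4182 m/s²
0.4182 m/s² × (1 ft/s² / 0.3048 m/s²) = 1.372 ft/s²

1.37 ft/s²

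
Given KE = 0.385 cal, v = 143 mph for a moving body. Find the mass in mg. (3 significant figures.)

788 mg

Rearranging KE = ½mv² for m: m = 2·KE/v².
KE = 0.385 cal = 1.611 J; v = 143 mph = 63.93 m/s.
m = 7.883×10^-4 kg
7.883×10^-4 kg × (1 mg / 1.000×10^-6 kg) = 788.3 mg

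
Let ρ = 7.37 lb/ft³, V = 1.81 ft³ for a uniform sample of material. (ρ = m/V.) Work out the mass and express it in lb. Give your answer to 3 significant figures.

Solving ρ = m/V for m: m = ρV.
ρ = 7.37 lb/ft³ = 118.1 kg/m³; V = 1.81 ft³ = 0.05125 m³.
m = 6.051 kg
6.051 kg × (1 lb / 0.4536 kg) = 13.34 lb

13.3 lb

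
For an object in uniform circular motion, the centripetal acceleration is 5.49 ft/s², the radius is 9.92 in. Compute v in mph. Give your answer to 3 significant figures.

Solving a = v²/r for v: v = √(a·r).
a = 5.49 ft/s² = 1.673 m/s²; r = 9.92 in = 0.2520 m.
v = 0.6493 m/s
0.6493 m/s × (1 mph / 0.4470 m/s) = 1.453 mph

1.45 mph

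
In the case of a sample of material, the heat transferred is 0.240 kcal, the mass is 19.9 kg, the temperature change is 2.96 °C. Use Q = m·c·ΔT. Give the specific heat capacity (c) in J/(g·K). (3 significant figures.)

Rearranging: c = Q/(m·ΔT).
Q = 0.240 kcal = 1004 J; m = 19.9 kg; ΔT = 2.96 °C = 2.960 K.
c = 17.05 J/(kg·K)
17.05 J/(kg·K) × (1 J/(g·K) / 1000 J/(kg·K)) = 0.01705 J/(g·K)

0.0170 J/(g·K)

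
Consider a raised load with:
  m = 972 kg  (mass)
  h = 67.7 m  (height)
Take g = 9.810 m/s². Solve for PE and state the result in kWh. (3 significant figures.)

Directly: PE = mgh.
m = 972 kg; h = 67.7 m; g = 9.810 m/s².
PE = 6.455×10^5 J
6.455×10^5 J × (1 kWh / 3.600×10^6 J) = 0.1793 kWh

0.179 kWh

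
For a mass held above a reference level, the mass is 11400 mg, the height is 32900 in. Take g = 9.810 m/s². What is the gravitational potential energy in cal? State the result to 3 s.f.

22.3 cal

Directly: PE = mgh.
m = 11400 mg = 0.01140 kg; h = 32900 in = 835.7 m; g = 9.810 m/s².
PE = 93.46 J
93.46 J × (1 cal / 4.184 J) = 22.34 cal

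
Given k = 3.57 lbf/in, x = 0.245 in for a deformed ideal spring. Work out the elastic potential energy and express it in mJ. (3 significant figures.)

U is given directly by: U = ½kx².
k = 3.57 lbf/in = 625.2 N/m; x = 0.245 in = 0.006223 m.
U = 0.01211 J
0.01211 J × (1 mJ / 0.001000 J) = 12.11 mJ

12.1 mJ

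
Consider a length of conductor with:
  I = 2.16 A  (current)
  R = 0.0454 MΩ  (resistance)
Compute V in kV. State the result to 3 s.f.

98.1 kV

From Ohm's law: V = IR.
I = 2.16 A; R = 0.0454 MΩ = 45400 Ω.
V = 98064 V
98064 V × (1 kV / 1000 V) = 98.06 kV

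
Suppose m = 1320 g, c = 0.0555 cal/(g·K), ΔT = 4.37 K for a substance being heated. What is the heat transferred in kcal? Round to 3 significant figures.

Directly: Q = mcΔT.
m = 1320 g = 1.320 kg; c = 0.0555 cal/(g·K) = 232.2 J/(kg·K); ΔT = 4.37 K.
Q = 1339 J
1339 J × (1 kcal / 4184 J) = 0.3201 kcal

0.320 kcal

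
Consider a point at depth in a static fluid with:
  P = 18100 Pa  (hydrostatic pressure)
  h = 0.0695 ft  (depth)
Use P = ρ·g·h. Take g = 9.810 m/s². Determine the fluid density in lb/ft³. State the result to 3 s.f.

5440 lb/ft³

Solving P = ρ·g·h for ρ: ρ = P/(g·h).
P = 18100 Pa; h = 0.0695 ft = 0.02118 m; g = 9.810 m/s².
ρ = 87098 kg/m³
87098 kg/m³ × (1 lb/ft³ / 16.02 kg/m³) = 5437 lb/ft³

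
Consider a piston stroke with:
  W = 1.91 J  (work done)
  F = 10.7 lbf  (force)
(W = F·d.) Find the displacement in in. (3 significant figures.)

1.58 in

Rearranging: d = W/F.
W = 1.91 J; F = 10.7 lbf = 47.60 N.
d = 0.04013 m
0.04013 m × (1 in / 0.02540 m) = 1.580 in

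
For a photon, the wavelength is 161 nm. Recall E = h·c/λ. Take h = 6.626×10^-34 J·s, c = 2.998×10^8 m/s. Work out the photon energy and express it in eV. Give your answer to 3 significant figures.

E is given directly by: E = hc/λ.
λ = 161 nm = 1.610×10^-7 m; h = 6.626×10^-34 J·s; c = 2.998×10^8 m/s.
E = 1.234×10^-18 J
1.234×10^-18 J × (1 eV / 1.602×10^-19 J) = 7.701 eV

7.70 eV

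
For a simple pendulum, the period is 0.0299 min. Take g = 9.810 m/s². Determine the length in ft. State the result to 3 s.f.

Rearranging: L = g·(T/2π)².
T = 0.0299 min = 1.794 s; g = 9.810 m/s².
L = 0.7997 m
0.7997 m × (1 ft / 0.3048 m) = 2.624 ft

2.62 ft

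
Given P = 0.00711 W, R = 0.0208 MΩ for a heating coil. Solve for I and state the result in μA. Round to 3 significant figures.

585 μA

Rearranging P = I²R for I: I = √(P/R).
P = 0.00711 W; R = 0.0208 MΩ = 20800 Ω.
I = 5.847×10^-4 A
5.847×10^-4 A × (1 μA / 1.000×10^-6 A) = 584.7 μA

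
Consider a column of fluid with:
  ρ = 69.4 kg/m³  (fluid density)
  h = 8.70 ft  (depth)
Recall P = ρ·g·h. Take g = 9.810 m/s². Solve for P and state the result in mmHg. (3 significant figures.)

P is given directly by: P = ρgh.
ρ = 69.4 kg/m³; h = 8.70 ft = 2.652 m; g = 9.810 m/s².
P = 1805 Pa
1805 Pa × (1 mmHg / 133.3 Pa) = 13.54 mmHg

13.5 mmHg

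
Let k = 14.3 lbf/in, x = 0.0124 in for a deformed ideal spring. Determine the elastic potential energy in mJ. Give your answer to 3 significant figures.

0.124 mJ

U is given directly by: U = ½kx².
k = 14.3 lbf/in = 2504 N/m; x = 0.0124 in = 3.150×10^-4 m.
U = 1.242×10^-4 J
1.242×10^-4 J × (1 mJ / 0.001000 J) = 0.1242 mJ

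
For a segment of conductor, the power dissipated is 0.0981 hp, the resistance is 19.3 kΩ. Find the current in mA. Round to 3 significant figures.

61.6 mA

Rearranging P = I²R for I: I = √(P/R).
P = 0.0981 hp = 73.15 W; R = 19.3 kΩ = 19300 Ω.
I = 0.06157 A
0.06157 A × (1 mA / 0.001000 A) = 61.57 mA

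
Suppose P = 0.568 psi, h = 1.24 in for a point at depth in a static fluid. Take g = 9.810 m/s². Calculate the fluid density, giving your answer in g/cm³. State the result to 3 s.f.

12.7 g/cm³

Rearranging: ρ = P/(g·h).
P = 0.568 psi = 3916 Pa; h = 1.24 in = 0.03150 m; g = 9.810 m/s².
ρ = 12675 kg/m³
12675 kg/m³ × (1 g/cm³ / 1000 kg/m³) = 12.67 g/cm³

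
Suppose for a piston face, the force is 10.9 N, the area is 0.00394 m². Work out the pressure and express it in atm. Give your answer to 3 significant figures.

0.0273 atm

P is given directly by: P = F/A.
F = 10.9 N; A = 0.00394 m².
P = 2766 Pa
2766 Pa × (1 atm / 1.013×10^5 Pa) = 0.02730 atm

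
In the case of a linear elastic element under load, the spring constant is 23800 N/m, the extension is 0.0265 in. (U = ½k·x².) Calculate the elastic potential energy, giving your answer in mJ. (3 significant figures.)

Directly: U = ½kx².
k = 23800 N/m; x = 0.0265 in = 6.731×10^-4 m.
U = 0.005391 J  (the unit combination reduces to kg·m²/s² = J)
0.005391 J × (1 mJ / 0.001000 J) = 5.391 mJ

5.39 mJ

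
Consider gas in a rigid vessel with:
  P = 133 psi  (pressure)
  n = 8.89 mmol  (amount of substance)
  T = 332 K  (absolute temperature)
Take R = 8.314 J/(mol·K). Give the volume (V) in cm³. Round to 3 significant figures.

26.8 cm³

From the ideal-gas law: V = nRT/P.
P = 133 psi = 9.170×10^5 Pa; n = 8.89 mmol = 0.008890 mol; T = 332 K; R = 8.314 J/(mol·K).
V = 2.676×10^-5 m³
2.676×10^-5 m³ × (1 cm³ / 1.000×10^-6 m³) = 26.76 cm³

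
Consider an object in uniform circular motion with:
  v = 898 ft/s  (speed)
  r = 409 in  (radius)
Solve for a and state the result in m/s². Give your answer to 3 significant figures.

Directly: a = v²/r.
v = 898 ft/s = 273.7 m/s; r = 409 in = 10.39 m.
a = 7211 m/s²

7210 m/s²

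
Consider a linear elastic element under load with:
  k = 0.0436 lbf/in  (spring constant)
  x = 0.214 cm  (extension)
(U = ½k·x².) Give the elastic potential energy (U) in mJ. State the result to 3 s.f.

0.0175 mJ

U is given directly by: U = ½kx².
k = 0.0436 lbf/in = 7.636 N/m; x = 0.214 cm = 0.002140 m.
U = 1.748×10^-5 J  (the unit combination reduces to kg·m²/s² = J)
1.748×10^-5 J × (1 mJ / 0.001000 J) = 0.01748 mJ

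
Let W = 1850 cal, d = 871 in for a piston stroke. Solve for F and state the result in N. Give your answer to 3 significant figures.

Rearranging W = F·d for F: F = W/d.
W = 1850 cal = 7740 J; d = 871 in = 22.12 m.
F = 349.9 N  (the unit combination reduces to kg·m/s² = N)

350 N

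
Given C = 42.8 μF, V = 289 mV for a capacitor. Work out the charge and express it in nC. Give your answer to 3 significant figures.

12400 nC

Rearranging: Q = CV.
C = 42.8 μF = 4.280×10^-5 F; V = 289 mV = 0.2890 V.
Q = 1.237×10^-5 C  (the unit combination reduces to A·s = C)
1.237×10^-5 C × (1 nC / 1.000×10^-9 C) = 12369 nC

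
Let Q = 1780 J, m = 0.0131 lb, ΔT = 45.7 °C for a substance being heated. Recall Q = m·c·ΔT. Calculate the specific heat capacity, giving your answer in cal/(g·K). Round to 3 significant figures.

Rearranging Q = m·c·ΔT for c: c = Q/(m·ΔT).
Q = 1780 J; m = 0.0131 lb = 0.005942 kg; ΔT = 45.7 °C = 45.70 K.
c = 6555 J/(kg·K)
6555 J/(kg·K) × (1 cal/(g·K) / 4184 J/(kg·K)) = 1.567 cal/(g·K)

1.57 cal/(g·K)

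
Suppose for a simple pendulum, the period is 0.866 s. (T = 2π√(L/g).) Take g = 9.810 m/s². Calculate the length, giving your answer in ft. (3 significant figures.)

0.611 ft

Rearranging: L = g·(T/2π)².
T = 0.866 s; g = 9.810 m/s².
L = 0.1864 m
0.1864 m × (1 ft / 0.3048 m) = 0.6114 ft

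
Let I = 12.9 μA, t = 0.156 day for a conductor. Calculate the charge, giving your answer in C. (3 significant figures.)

0.174 C

q is given directly by: q = It.
I = 12.9 μA = 1.290×10^-5 A; t = 0.156 day = 13478 s.
q = 0.1739 C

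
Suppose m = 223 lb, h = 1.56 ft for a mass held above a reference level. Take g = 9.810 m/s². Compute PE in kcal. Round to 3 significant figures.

Directly: PE = mgh.
m = 223 lb = 101.2 kg; h = 1.56 ft = 0.4755 m; g = 9.810 m/s².
PE = 471.8 J  (the unit combination reduces to kg·m²/s² = J)
471.8 J × (1 kcal / 4184 J) = 0.1128 kcal

0.113 kcal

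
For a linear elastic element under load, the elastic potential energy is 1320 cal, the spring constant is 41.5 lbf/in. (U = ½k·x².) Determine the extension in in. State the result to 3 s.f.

48.5 in

Rearranging: x = √(2U/k).
U = 1320 cal = 5523 J; k = 41.5 lbf/in = 7268 N/m.
x = 1.233 m
1.233 m × (1 in / 0.02540 m) = 48.54 in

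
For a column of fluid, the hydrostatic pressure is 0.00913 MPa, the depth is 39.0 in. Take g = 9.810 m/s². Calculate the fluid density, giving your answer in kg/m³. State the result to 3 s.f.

940 kg/m³

Solving P = ρ·g·h for ρ: ρ = P/(g·h).
P = 0.00913 MPa = 9130 Pa; h = 39.0 in = 0.9906 m; g = 9.810 m/s².
ρ = 939.5 kg/m³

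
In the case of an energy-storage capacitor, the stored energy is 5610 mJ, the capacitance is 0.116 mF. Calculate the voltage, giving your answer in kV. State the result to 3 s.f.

0.311 kV

Solving E = ½C·V² for V: V = √(2E/C).
E = 5610 mJ = 5.610 J; C = 0.116 mF = 1.160×10^-4 F.
V = 311.0 V
311.0 V × (1 kV / 1000 V) = 0.3110 kV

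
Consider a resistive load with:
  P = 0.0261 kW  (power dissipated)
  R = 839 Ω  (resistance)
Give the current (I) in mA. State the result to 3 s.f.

Solving P = I²R for I: I = √(P/R).
P = 0.0261 kW = 26.10 W; R = 839 Ω.
I = 0.1764 A
0.1764 A × (1 mA / 0.001000 A) = 176.4 mA

176 mA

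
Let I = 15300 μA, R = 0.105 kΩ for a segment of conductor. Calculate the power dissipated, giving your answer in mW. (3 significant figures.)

Directly: P = I²R.
I = 15300 μA = 0.01530 A; R = 0.105 kΩ = 105.0 Ω.
P = 0.02458 W  (the unit combination reduces to kg·m²/s³ = W)
0.02458 W × (1 mW / 0.001000 W) = 24.58 mW

24.6 mW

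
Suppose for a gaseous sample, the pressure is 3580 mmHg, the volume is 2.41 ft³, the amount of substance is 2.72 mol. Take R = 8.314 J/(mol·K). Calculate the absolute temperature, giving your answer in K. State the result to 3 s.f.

1440 K

From the ideal-gas law: T = PV/(nR).
P = 3580 mmHg = 4.773×10^5 Pa; V = 2.41 ft³ = 0.06824 m³; n = 2.72 mol; R = 8.314 J/(mol·K).
T = 1440 K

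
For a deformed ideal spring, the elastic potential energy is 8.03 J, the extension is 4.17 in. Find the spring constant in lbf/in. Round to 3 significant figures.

Rearranging U = ½k·x² for k: k = 2U/x².
U = 8.03 J; x = 4.17 in = 0.1059 m.
k = 1432 N/m
1432 N/m × (1 lbf/in / 175.1 N/m) = 8.174 lbf/in

8.17 lbf/in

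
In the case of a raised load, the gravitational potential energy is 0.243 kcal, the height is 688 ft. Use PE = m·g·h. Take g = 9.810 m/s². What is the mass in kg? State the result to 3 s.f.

Solving PE = m·g·h for m: m = PE/(g·h).
PE = 0.243 kcal = 1017 J; h = 688 ft = 209.7 m; g = 9.810 m/s².
m = 0.4942 kg

0.494 kg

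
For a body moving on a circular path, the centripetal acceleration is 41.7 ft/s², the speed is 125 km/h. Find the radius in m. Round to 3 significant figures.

Rearranging a = v²/r for r: r = v²/a.
a = 41.7 ft/s² = 12.71 m/s²; v = 125 km/h = 34.72 m/s.
r = 94.86 m

94.9 m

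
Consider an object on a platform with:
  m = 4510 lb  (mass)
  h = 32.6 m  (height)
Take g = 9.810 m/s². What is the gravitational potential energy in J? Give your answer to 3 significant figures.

6.54×10^5 J

PE is given directly by: PE = mgh.
m = 4510 lb = 2046 kg; h = 32.6 m; g = 9.810 m/s².
PE = 6.542×10^5 J  (the unit combination reduces to kg·m²/s² = J)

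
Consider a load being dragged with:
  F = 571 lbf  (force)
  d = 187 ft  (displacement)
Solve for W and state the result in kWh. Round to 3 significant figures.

0.0402 kWh

Directly: W = F·d.
F = 571 lbf = 2540 N; d = 187 ft = 57.00 m.
W = 1.448×10^5 J
1.448×10^5 J × (1 kWh / 3.600×10^6 J) = 0.04021 kWh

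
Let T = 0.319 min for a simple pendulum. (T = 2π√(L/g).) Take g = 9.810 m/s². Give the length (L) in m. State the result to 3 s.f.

91.0 m

Solving T = 2π√(L/g) for L: L = g·(T/2π)².
T = 0.319 min = 19.14 s; g = 9.810 m/s².
L = 91.03 m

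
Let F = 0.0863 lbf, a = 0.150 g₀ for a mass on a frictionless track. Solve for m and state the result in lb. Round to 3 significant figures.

Rearranging: m = F/a.
F = 0.0863 lbf = 0.3839 N; a = 0.150 g₀ = 1.471 m/s².
m = 0.2610 kg
0.2610 kg × (1 lb / 0.4536 kg) = 0.5753 lb

0.575 lb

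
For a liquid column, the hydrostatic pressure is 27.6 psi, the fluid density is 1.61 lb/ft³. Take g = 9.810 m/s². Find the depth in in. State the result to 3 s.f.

29600 in

Rearranging: h = P/(ρ·g).
P = 27.6 psi = 1.903×10^5 Pa; ρ = 1.61 lb/ft³ = 25.79 kg/m³; g = 9.810 m/s².
h = 752.2 m
752.2 m × (1 in / 0.02540 m) = 29613 in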